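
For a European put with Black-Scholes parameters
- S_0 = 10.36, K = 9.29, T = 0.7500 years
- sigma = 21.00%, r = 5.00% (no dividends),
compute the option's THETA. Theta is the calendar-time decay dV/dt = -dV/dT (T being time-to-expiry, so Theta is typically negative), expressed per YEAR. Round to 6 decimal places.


d1 = 0.8965489998; d2 = 0.7146836650
phi(d1) = 0.2669113795; exp(-qT) = 1.0000000000; exp(-rT) = 0.9631944177
Theta = -S*exp(-qT)*phi(d1)*sigma/(2*sqrt(T)) + r*K*exp(-rT)*N(-d2) - q*S*exp(-qT)*N(-d1)
N(-d1) = 0.1849798113; N(-d2) = 0.2374022668; sqrt(T) = 0.8660254038
Term 1 = -10.3600 * 1.0000000000 * 0.2669113795 * 0.2100 / (2 * 0.8660254038) = -0.3352629119
Term 2 = 0.0500 * 9.2900 * 0.9631944177 * 0.2374022668 = 0.1062146780
Term 3 = 0 (no dividend yield, q = 0)
Theta = -0.3352629119 + (0.1062146780) + (0.0000000000) = -0.229048

Answer: Theta = -0.229048


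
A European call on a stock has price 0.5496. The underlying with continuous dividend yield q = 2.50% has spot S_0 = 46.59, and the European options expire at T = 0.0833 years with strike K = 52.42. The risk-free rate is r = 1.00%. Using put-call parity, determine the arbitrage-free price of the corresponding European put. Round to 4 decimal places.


Put-call parity: C - P = S_0 * exp(-qT) - K * exp(-rT).
S_0 * exp(-qT) = 46.5900 * 0.99791967 = 46.49307728
K * exp(-rT) = 52.4200 * 0.99916735 = 52.37635232
P = C - S*exp(-qT) + K*exp(-rT)
P = 0.5496 - 46.49307728 + 52.37635232 = 6.4329

Answer: Put price = 6.4329


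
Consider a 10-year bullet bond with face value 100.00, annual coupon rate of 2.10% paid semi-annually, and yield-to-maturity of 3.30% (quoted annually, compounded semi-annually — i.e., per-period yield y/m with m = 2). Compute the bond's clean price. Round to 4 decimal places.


Answer: Price = 89.8495

Derivation:
Coupon per period c = face * coupon_rate / m = 1.050000
Periods per year m = 2; per-period yield y/m = 0.016500
Number of cashflows N = 20
Cashflows (t years, CF_t, discount factor 1/(1+y/m)^(m*t), PV):
  t = 0.5000: CF_t = 1.050000, DF = 0.983768, PV = 1.032956
  t = 1.0000: CF_t = 1.050000, DF = 0.967799, PV = 1.016189
  t = 1.5000: CF_t = 1.050000, DF = 0.952090, PV = 0.999694
  t = 2.0000: CF_t = 1.050000, DF = 0.936635, PV = 0.983467
  t = 2.5000: CF_t = 1.050000, DF = 0.921432, PV = 0.967503
  t = 3.0000: CF_t = 1.050000, DF = 0.906475, PV = 0.951798
  t = 3.5000: CF_t = 1.050000, DF = 0.891761, PV = 0.936349
  t = 4.0000: CF_t = 1.050000, DF = 0.877285, PV = 0.921150
  t = 4.5000: CF_t = 1.050000, DF = 0.863045, PV = 0.906197
  t = 5.0000: CF_t = 1.050000, DF = 0.849036, PV = 0.891488
  t = 5.5000: CF_t = 1.050000, DF = 0.835254, PV = 0.877017
  t = 6.0000: CF_t = 1.050000, DF = 0.821696, PV = 0.862781
  t = 6.5000: CF_t = 1.050000, DF = 0.808359, PV = 0.848776
  t = 7.0000: CF_t = 1.050000, DF = 0.795237, PV = 0.834999
  t = 7.5000: CF_t = 1.050000, DF = 0.782329, PV = 0.821445
  t = 8.0000: CF_t = 1.050000, DF = 0.769630, PV = 0.808111
  t = 8.5000: CF_t = 1.050000, DF = 0.757137, PV = 0.794994
  t = 9.0000: CF_t = 1.050000, DF = 0.744847, PV = 0.782089
  t = 9.5000: CF_t = 1.050000, DF = 0.732757, PV = 0.769394
  t = 10.0000: CF_t = 101.050000, DF = 0.720862, PV = 72.843140
Price P = sum_t PV_t = 89.849540


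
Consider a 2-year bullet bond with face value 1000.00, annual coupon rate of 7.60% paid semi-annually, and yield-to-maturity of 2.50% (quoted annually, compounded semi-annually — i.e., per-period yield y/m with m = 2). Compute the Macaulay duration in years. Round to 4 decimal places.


Answer: Macaulay duration = 1.8984 years

Derivation:
Coupon per period c = face * coupon_rate / m = 38.000000
Periods per year m = 2; per-period yield y/m = 0.012500
Number of cashflows N = 4
Cashflows (t years, CF_t, discount factor 1/(1+y/m)^(m*t), PV):
  t = 0.5000: CF_t = 38.000000, DF = 0.987654, PV = 37.530864
  t = 1.0000: CF_t = 38.000000, DF = 0.975461, PV = 37.067520
  t = 1.5000: CF_t = 38.000000, DF = 0.963418, PV = 36.609896
  t = 2.0000: CF_t = 1038.000000, DF = 0.951524, PV = 987.682198
Price P = sum_t PV_t = 1098.890479
Macaulay numerator sum_t t * PV_t:
  t * PV_t at t = 0.5000: 18.765432
  t * PV_t at t = 1.0000: 37.067520
  t * PV_t at t = 1.5000: 54.914845
  t * PV_t at t = 2.0000: 1975.364395
Macaulay duration D = (sum_t t * PV_t) / P = 2086.112192 / 1098.890479 = 1.898380


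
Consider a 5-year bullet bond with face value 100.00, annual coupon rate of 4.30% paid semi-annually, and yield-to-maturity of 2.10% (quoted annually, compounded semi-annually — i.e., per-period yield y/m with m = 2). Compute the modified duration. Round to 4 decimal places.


Coupon per period c = face * coupon_rate / m = 2.150000
Periods per year m = 2; per-period yield y/m = 0.010500
Number of cashflows N = 10
Cashflows (t years, CF_t, discount factor 1/(1+y/m)^(m*t), PV):
  t = 0.5000: CF_t = 2.150000, DF = 0.989609, PV = 2.127660
  t = 1.0000: CF_t = 2.150000, DF = 0.979326, PV = 2.105551
  t = 1.5000: CF_t = 2.150000, DF = 0.969150, PV = 2.083673
  t = 2.0000: CF_t = 2.150000, DF = 0.959080, PV = 2.062021
  t = 2.5000: CF_t = 2.150000, DF = 0.949114, PV = 2.040595
  t = 3.0000: CF_t = 2.150000, DF = 0.939252, PV = 2.019392
  t = 3.5000: CF_t = 2.150000, DF = 0.929492, PV = 1.998408
  t = 4.0000: CF_t = 2.150000, DF = 0.919834, PV = 1.977643
  t = 4.5000: CF_t = 2.150000, DF = 0.910276, PV = 1.957094
  t = 5.0000: CF_t = 102.150000, DF = 0.900818, PV = 92.018509
Price P = sum_t PV_t = 110.390546
First compute Macaulay numerator sum_t t * PV_t:
  t * PV_t at t = 0.5000: 1.063830
  t * PV_t at t = 1.0000: 2.105551
  t * PV_t at t = 1.5000: 3.125509
  t * PV_t at t = 2.0000: 4.124043
  t * PV_t at t = 2.5000: 5.101488
  t * PV_t at t = 3.0000: 6.058175
  t * PV_t at t = 3.5000: 6.994429
  t * PV_t at t = 4.0000: 7.910572
  t * PV_t at t = 4.5000: 8.806921
  t * PV_t at t = 5.0000: 460.092545
Macaulay duration D = 505.383064 / 110.390546 = 4.578137
Modified duration = D / (1 + y/m) = 4.578137 / (1 + 0.010500) = 4.530566

Answer: Modified duration = 4.5306


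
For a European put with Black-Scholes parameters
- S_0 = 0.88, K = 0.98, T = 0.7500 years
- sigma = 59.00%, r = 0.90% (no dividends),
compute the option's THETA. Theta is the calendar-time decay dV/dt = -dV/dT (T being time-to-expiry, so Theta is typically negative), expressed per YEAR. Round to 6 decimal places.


Answer: Theta = -0.113475

Derivation:
d1 = 0.0580419733; d2 = -0.4529130149
phi(d1) = 0.3982708536; exp(-qT) = 1.0000000000; exp(-rT) = 0.9932727301
Theta = -S*exp(-qT)*phi(d1)*sigma/(2*sqrt(T)) + r*K*exp(-rT)*N(-d2) - q*S*exp(-qT)*N(-d1)
N(-d1) = 0.4768575975; N(-d2) = 0.6746943106; sqrt(T) = 0.8660254038
Term 1 = -0.8800 * 1.0000000000 * 0.3982708536 * 0.5900 / (2 * 0.8660254038) = -0.1193857745
Term 2 = 0.0090 * 0.9800 * 0.9932727301 * 0.6746943106 = 0.0059107712
Term 3 = 0 (no dividend yield, q = 0)
Theta = -0.1193857745 + (0.0059107712) + (0.0000000000) = -0.113475


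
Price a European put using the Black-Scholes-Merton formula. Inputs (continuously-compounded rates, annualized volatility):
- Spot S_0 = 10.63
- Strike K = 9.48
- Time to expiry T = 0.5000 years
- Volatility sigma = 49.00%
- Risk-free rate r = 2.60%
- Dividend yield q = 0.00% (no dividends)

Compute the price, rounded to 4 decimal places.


d1 = (ln(S/K) + (r - q + 0.5*sigma^2) * T) / (sigma * sqrt(T)) = 0.54121340
d2 = d1 - sigma * sqrt(T) = 0.19473108
exp(-rT) = 0.98708414; exp(-qT) = 1.00000000
P = K * exp(-rT) * N(-d2) - S_0 * exp(-qT) * N(-d1)
N(-d1) = 0.29418025; N(-d2) = 0.42280174
P = 9.4800 * 0.98708414 * 0.42280174 - 10.6300 * 1.00000000 * 0.29418025 = 0.8293

Answer: Price = 0.8293


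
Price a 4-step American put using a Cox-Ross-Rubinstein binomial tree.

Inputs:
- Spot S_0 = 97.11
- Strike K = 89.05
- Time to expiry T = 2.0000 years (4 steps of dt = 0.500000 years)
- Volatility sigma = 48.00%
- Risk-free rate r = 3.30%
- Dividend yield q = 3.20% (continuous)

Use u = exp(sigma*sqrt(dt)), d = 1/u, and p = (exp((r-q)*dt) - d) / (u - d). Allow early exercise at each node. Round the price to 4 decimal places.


Answer: Price = V(0,0) = 19.4380

Derivation:
dt = T/N = 0.500000
u = exp(sigma*sqrt(dt)) = 1.404121; d = 1/u = 0.712189
p = (exp((r-q)*dt) - d) / (u - d) = 0.416675
Discount per step: exp(-r*dt) = 0.983635
Stock lattice S(k, i) with i counting down-moves:
  k=0: S(0,0) = 97.1100
  k=1: S(1,0) = 136.3542; S(1,1) = 69.1607
  k=2: S(2,0) = 191.4577; S(2,1) = 97.1100; S(2,2) = 49.2555
  k=3: S(3,0) = 268.8297; S(3,1) = 136.3542; S(3,2) = 69.1607; S(3,3) = 35.0793
  k=4: S(4,0) = 377.4694; S(4,1) = 191.4577; S(4,2) = 97.1100; S(4,3) = 49.2555; S(4,4) = 24.9831
Terminal payoffs V(N, i) = max(K - S_T, 0):
  V(4,0) = 0.000000; V(4,1) = 0.000000; V(4,2) = 0.000000; V(4,3) = 39.794460; V(4,4) = 64.066906
Backward induction: V(k, i) = exp(-r*dt) * [p * V(k+1, i) + (1-p) * V(k+1, i+1)]; then take max(V_cont, immediate exercise) for American.
  V(3,0) = exp(-r*dt) * [p*0.000000 + (1-p)*0.000000] = 0.000000; exercise = 0.000000; V(3,0) = max -> 0.000000
  V(3,1) = exp(-r*dt) * [p*0.000000 + (1-p)*0.000000] = 0.000000; exercise = 0.000000; V(3,1) = max -> 0.000000
  V(3,2) = exp(-r*dt) * [p*0.000000 + (1-p)*39.794460] = 22.833218; exercise = 19.889278; V(3,2) = max -> 22.833218
  V(3,3) = exp(-r*dt) * [p*39.794460 + (1-p)*64.066906] = 53.070254; exercise = 53.970722; V(3,3) = max -> 53.970722
  V(2,0) = exp(-r*dt) * [p*0.000000 + (1-p)*0.000000] = 0.000000; exercise = 0.000000; V(2,0) = max -> 0.000000
  V(2,1) = exp(-r*dt) * [p*0.000000 + (1-p)*22.833218] = 13.101217; exercise = 0.000000; V(2,1) = max -> 13.101217
  V(2,2) = exp(-r*dt) * [p*22.833218 + (1-p)*53.970722] = 40.325601; exercise = 39.794460; V(2,2) = max -> 40.325601
  V(1,0) = exp(-r*dt) * [p*0.000000 + (1-p)*13.101217] = 7.517201; exercise = 0.000000; V(1,0) = max -> 7.517201
  V(1,1) = exp(-r*dt) * [p*13.101217 + (1-p)*40.325601] = 28.507596; exercise = 19.889278; V(1,1) = max -> 28.507596
  V(0,0) = exp(-r*dt) * [p*7.517201 + (1-p)*28.507596] = 19.438029; exercise = 0.000000; V(0,0) = max -> 19.438029


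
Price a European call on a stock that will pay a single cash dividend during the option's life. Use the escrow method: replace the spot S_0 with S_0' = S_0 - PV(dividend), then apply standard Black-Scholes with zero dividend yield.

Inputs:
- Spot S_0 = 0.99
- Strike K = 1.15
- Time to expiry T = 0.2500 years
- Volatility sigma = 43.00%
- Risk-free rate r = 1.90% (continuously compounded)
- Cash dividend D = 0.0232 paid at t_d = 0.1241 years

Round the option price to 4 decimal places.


PV(D) = D * exp(-r * t_d) = 0.0232 * 0.99764488 = 0.02314536
S_0' = S_0 - PV(D) = 0.9900 - 0.02314536 = 0.96685464
d1 = (ln(S_0'/K) + (r + sigma^2/2)*T) / (sigma*sqrt(T)) = -0.67723981
d2 = d1 - sigma*sqrt(T) = -0.89223981
exp(-rT) = 0.99526126
N(d1) = 0.24912691; N(d2) = 0.18613220
C = S_0' * N(d1) - K * exp(-rT) * N(d2) = 0.96685464 * 0.24912691 - 1.1500 * 0.99526126 * 0.18613220 = 0.0278

Answer: Price = 0.0278


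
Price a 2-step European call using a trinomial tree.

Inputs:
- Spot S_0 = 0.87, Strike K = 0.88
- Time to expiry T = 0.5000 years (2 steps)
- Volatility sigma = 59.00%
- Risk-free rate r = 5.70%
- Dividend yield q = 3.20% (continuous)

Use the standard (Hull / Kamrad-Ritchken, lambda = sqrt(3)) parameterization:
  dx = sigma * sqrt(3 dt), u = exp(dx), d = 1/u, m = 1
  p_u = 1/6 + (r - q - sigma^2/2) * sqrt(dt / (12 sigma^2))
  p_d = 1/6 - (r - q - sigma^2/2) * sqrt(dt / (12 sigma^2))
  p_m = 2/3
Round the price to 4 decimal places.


Answer: Price = V(0,0) = 0.1215

Derivation:
dt = T/N = 0.250000; dx = sigma*sqrt(3*dt) = 0.510955
u = exp(dx) = 1.666882; d = 1/u = 0.599922
p_u = 0.130203, p_m = 0.666667, p_d = 0.203130
Discount per step: exp(-r*dt) = 0.985851
Stock lattice S(k, j) with j the centered position index:
  k=0: S(0,+0) = 0.8700
  k=1: S(1,-1) = 0.5219; S(1,+0) = 0.8700; S(1,+1) = 1.4502
  k=2: S(2,-2) = 0.3131; S(2,-1) = 0.5219; S(2,+0) = 0.8700; S(2,+1) = 1.4502; S(2,+2) = 2.4173
Terminal payoffs V(N, j) = max(S_T - K, 0):
  V(2,-2) = 0.000000; V(2,-1) = 0.000000; V(2,+0) = 0.000000; V(2,+1) = 0.570188; V(2,+2) = 1.537292
Backward induction: V(k, j) = exp(-r*dt) * [p_u * V(k+1, j+1) + p_m * V(k+1, j) + p_d * V(k+1, j-1)]
  V(1,-1) = exp(-r*dt) * [p_u*0.000000 + p_m*0.000000 + p_d*0.000000] = 0.000000
  V(1,+0) = exp(-r*dt) * [p_u*0.570188 + p_m*0.000000 + p_d*0.000000] = 0.073190
  V(1,+1) = exp(-r*dt) * [p_u*1.537292 + p_m*0.570188 + p_d*0.000000] = 0.572075
  V(0,+0) = exp(-r*dt) * [p_u*0.572075 + p_m*0.073190 + p_d*0.000000] = 0.121535


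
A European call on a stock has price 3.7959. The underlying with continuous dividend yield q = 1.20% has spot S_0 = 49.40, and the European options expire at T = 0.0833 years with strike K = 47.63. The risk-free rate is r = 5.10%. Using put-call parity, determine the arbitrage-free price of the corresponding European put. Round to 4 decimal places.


Put-call parity: C - P = S_0 * exp(-qT) - K * exp(-rT).
S_0 * exp(-qT) = 49.4000 * 0.99900090 = 49.35064443
K * exp(-rT) = 47.6300 * 0.99576071 = 47.42808268
P = C - S*exp(-qT) + K*exp(-rT)
P = 3.7959 - 49.35064443 + 47.42808268 = 1.8733

Answer: Put price = 1.8733


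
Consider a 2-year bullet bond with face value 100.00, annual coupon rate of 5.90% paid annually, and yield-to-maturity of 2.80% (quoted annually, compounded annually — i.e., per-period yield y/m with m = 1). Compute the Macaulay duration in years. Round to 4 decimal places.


Answer: Macaulay duration = 1.9458 years

Derivation:
Coupon per period c = face * coupon_rate / m = 5.900000
Periods per year m = 1; per-period yield y/m = 0.028000
Number of cashflows N = 2
Cashflows (t years, CF_t, discount factor 1/(1+y/m)^(m*t), PV):
  t = 1.0000: CF_t = 5.900000, DF = 0.972763, PV = 5.739300
  t = 2.0000: CF_t = 105.900000, DF = 0.946267, PV = 100.209693
Price P = sum_t PV_t = 105.948992
Macaulay numerator sum_t t * PV_t:
  t * PV_t at t = 1.0000: 5.739300
  t * PV_t at t = 2.0000: 200.419386
Macaulay duration D = (sum_t t * PV_t) / P = 206.158685 / 105.948992 = 1.945830


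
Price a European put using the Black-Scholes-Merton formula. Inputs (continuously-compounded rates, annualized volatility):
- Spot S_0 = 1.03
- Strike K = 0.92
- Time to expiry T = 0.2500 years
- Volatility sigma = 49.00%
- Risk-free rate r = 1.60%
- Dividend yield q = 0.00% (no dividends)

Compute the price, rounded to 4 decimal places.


Answer: Price = 0.0486

Derivation:
d1 = (ln(S/K) + (r - q + 0.5*sigma^2) * T) / (sigma * sqrt(T)) = 0.59980780
d2 = d1 - sigma * sqrt(T) = 0.35480780
exp(-rT) = 0.99600799; exp(-qT) = 1.00000000
P = K * exp(-rT) * N(-d2) - S_0 * exp(-qT) * N(-d1)
N(-d1) = 0.27431717; N(-d2) = 0.36136679
P = 0.9200 * 0.99600799 * 0.36136679 - 1.0300 * 1.00000000 * 0.27431717 = 0.0486


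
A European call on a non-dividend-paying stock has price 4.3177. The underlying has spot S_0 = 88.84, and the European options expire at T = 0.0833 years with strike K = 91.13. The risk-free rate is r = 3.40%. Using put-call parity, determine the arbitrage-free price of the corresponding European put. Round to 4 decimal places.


Put-call parity: C - P = S_0 * exp(-qT) - K * exp(-rT).
S_0 * exp(-qT) = 88.8400 * 1.00000000 = 88.84000000
K * exp(-rT) = 91.1300 * 0.99717181 = 90.87226676
P = C - S*exp(-qT) + K*exp(-rT)
P = 4.3177 - 88.84000000 + 90.87226676 = 6.3500

Answer: Put price = 6.3500


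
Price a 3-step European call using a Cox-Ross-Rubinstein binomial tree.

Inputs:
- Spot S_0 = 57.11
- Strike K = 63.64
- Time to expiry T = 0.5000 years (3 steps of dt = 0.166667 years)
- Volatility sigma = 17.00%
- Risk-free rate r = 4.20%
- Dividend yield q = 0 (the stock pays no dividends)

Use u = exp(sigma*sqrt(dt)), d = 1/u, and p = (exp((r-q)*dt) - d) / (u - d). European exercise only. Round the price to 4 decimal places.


Answer: Price = V(0,0) = 0.9931

Derivation:
dt = T/N = 0.166667
u = exp(sigma*sqrt(dt)) = 1.071867; d = 1/u = 0.932951
p = (exp((r-q)*dt) - d) / (u - d) = 0.533223
Discount per step: exp(-r*dt) = 0.993024
Stock lattice S(k, i) with i counting down-moves:
  k=0: S(0,0) = 57.1100
  k=1: S(1,0) = 61.2143; S(1,1) = 53.2809
  k=2: S(2,0) = 65.6136; S(2,1) = 57.1100; S(2,2) = 49.7084
  k=3: S(3,0) = 70.3291; S(3,1) = 61.2143; S(3,2) = 53.2809; S(3,3) = 46.3756
Terminal payoffs V(N, i) = max(S_T - K, 0):
  V(3,0) = 6.689115; V(3,1) = 0.000000; V(3,2) = 0.000000; V(3,3) = 0.000000
Backward induction: V(k, i) = exp(-r*dt) * [p * V(k+1, i) + (1-p) * V(k+1, i+1)].
  V(2,0) = exp(-r*dt) * [p*6.689115 + (1-p)*0.000000] = 3.541912
  V(2,1) = exp(-r*dt) * [p*0.000000 + (1-p)*0.000000] = 0.000000
  V(2,2) = exp(-r*dt) * [p*0.000000 + (1-p)*0.000000] = 0.000000
  V(1,0) = exp(-r*dt) * [p*3.541912 + (1-p)*0.000000] = 1.875456
  V(1,1) = exp(-r*dt) * [p*0.000000 + (1-p)*0.000000] = 0.000000
  V(0,0) = exp(-r*dt) * [p*1.875456 + (1-p)*0.000000] = 0.993061


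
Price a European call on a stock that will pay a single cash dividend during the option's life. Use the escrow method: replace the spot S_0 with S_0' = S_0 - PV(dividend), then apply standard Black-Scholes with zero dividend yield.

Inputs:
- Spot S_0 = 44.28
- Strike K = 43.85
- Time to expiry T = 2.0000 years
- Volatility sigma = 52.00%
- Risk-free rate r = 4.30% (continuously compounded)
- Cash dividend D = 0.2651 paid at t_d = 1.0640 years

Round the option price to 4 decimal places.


PV(D) = D * exp(-r * t_d) = 0.2651 * 0.95527884 = 0.25324442
S_0' = S_0 - PV(D) = 44.2800 - 0.25324442 = 44.02675558
d1 = (ln(S_0'/K) + (r + sigma^2/2)*T) / (sigma*sqrt(T)) = 0.49011041
d2 = d1 - sigma*sqrt(T) = -0.24528064
exp(-rT) = 0.91759423
N(d1) = 0.68797211; N(d2) = 0.40311957
C = S_0' * N(d1) - K * exp(-rT) * N(d2) = 44.02675558 * 0.68797211 - 43.8500 * 0.91759423 * 0.40311957 = 14.0691

Answer: Price = 14.0691


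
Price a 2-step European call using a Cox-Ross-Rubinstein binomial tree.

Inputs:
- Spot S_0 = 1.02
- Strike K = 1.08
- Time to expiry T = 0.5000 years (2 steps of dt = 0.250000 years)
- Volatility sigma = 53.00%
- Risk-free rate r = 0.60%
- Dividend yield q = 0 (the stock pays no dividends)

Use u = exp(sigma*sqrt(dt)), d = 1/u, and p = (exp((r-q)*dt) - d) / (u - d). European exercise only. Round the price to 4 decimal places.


dt = T/N = 0.250000
u = exp(sigma*sqrt(dt)) = 1.303431; d = 1/u = 0.767206
p = (exp((r-q)*dt) - d) / (u - d) = 0.436934
Discount per step: exp(-r*dt) = 0.998501
Stock lattice S(k, i) with i counting down-moves:
  k=0: S(0,0) = 1.0200
  k=1: S(1,0) = 1.3295; S(1,1) = 0.7826
  k=2: S(2,0) = 1.7329; S(2,1) = 1.0200; S(2,2) = 0.6004
Terminal payoffs V(N, i) = max(S_T - K, 0):
  V(2,0) = 0.652911; V(2,1) = 0.000000; V(2,2) = 0.000000
Backward induction: V(k, i) = exp(-r*dt) * [p * V(k+1, i) + (1-p) * V(k+1, i+1)].
  V(1,0) = exp(-r*dt) * [p*0.652911 + (1-p)*0.000000] = 0.284852
  V(1,1) = exp(-r*dt) * [p*0.000000 + (1-p)*0.000000] = 0.000000
  V(0,0) = exp(-r*dt) * [p*0.284852 + (1-p)*0.000000] = 0.124275

Answer: Price = V(0,0) = 0.1243


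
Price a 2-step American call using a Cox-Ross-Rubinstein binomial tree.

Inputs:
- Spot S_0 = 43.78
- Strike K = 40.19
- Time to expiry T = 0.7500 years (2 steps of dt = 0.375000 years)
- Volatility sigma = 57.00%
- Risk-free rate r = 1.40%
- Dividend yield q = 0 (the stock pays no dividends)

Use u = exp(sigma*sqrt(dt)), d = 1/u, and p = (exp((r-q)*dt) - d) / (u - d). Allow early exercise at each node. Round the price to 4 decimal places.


dt = T/N = 0.375000
u = exp(sigma*sqrt(dt)) = 1.417723; d = 1/u = 0.705356
p = (exp((r-q)*dt) - d) / (u - d) = 0.421001
Discount per step: exp(-r*dt) = 0.994764
Stock lattice S(k, i) with i counting down-moves:
  k=0: S(0,0) = 43.7800
  k=1: S(1,0) = 62.0679; S(1,1) = 30.8805
  k=2: S(2,0) = 87.9951; S(2,1) = 43.7800; S(2,2) = 21.7818
Terminal payoffs V(N, i) = max(S_T - K, 0):
  V(2,0) = 47.805147; V(2,1) = 3.590000; V(2,2) = 0.000000
Backward induction: V(k, i) = exp(-r*dt) * [p * V(k+1, i) + (1-p) * V(k+1, i+1)]; then take max(V_cont, immediate exercise) for American.
  V(1,0) = exp(-r*dt) * [p*47.805147 + (1-p)*3.590000] = 22.088371; exercise = 21.877927; V(1,0) = max -> 22.088371
  V(1,1) = exp(-r*dt) * [p*3.590000 + (1-p)*0.000000] = 1.503481; exercise = 0.000000; V(1,1) = max -> 1.503481
  V(0,0) = exp(-r*dt) * [p*22.088371 + (1-p)*1.503481] = 10.116498; exercise = 3.590000; V(0,0) = max -> 10.116498

Answer: Price = V(0,0) = 10.1165


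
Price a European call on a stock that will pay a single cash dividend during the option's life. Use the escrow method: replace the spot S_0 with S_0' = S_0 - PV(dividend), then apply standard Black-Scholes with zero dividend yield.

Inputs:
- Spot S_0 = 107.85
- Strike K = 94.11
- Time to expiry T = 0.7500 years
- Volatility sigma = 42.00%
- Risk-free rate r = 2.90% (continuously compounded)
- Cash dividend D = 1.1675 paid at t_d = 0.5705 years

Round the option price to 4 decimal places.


Answer: Price = 22.7972

Derivation:
PV(D) = D * exp(-r * t_d) = 1.1675 * 0.98359161 = 1.14834320
S_0' = S_0 - PV(D) = 107.8500 - 1.14834320 = 106.70165680
d1 = (ln(S_0'/K) + (r + sigma^2/2)*T) / (sigma*sqrt(T)) = 0.58689682
d2 = d1 - sigma*sqrt(T) = 0.22316615
exp(-rT) = 0.97848483
N(d1) = 0.72136350; N(d2) = 0.58829690
C = S_0' * N(d1) - K * exp(-rT) * N(d2) = 106.70165680 * 0.72136350 - 94.1100 * 0.97848483 * 0.58829690 = 22.7972


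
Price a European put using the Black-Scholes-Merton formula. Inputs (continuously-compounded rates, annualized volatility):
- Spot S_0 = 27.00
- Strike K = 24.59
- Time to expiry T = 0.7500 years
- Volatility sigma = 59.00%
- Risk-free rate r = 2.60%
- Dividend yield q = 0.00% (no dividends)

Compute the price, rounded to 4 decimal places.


Answer: Price = 3.8338

Derivation:
d1 = (ln(S/K) + (r - q + 0.5*sigma^2) * T) / (sigma * sqrt(T)) = 0.47662615
d2 = d1 - sigma * sqrt(T) = -0.03432884
exp(-rT) = 0.98068890; exp(-qT) = 1.00000000
P = K * exp(-rT) * N(-d2) - S_0 * exp(-qT) * N(-d1)
N(-d1) = 0.31681418; N(-d2) = 0.51369253
P = 24.5900 * 0.98068890 * 0.51369253 - 27.0000 * 1.00000000 * 0.31681418 = 3.8338


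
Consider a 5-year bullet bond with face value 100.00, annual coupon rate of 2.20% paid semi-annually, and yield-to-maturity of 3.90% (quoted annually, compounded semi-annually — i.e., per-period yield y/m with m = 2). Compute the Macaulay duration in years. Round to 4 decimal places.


Coupon per period c = face * coupon_rate / m = 1.100000
Periods per year m = 2; per-period yield y/m = 0.019500
Number of cashflows N = 10
Cashflows (t years, CF_t, discount factor 1/(1+y/m)^(m*t), PV):
  t = 0.5000: CF_t = 1.100000, DF = 0.980873, PV = 1.078960
  t = 1.0000: CF_t = 1.100000, DF = 0.962112, PV = 1.058323
  t = 1.5000: CF_t = 1.100000, DF = 0.943709, PV = 1.038080
  t = 2.0000: CF_t = 1.100000, DF = 0.925659, PV = 1.018225
  t = 2.5000: CF_t = 1.100000, DF = 0.907954, PV = 0.998749
  t = 3.0000: CF_t = 1.100000, DF = 0.890588, PV = 0.979646
  t = 3.5000: CF_t = 1.100000, DF = 0.873553, PV = 0.960909
  t = 4.0000: CF_t = 1.100000, DF = 0.856845, PV = 0.942529
  t = 4.5000: CF_t = 1.100000, DF = 0.840456, PV = 0.924501
  t = 5.0000: CF_t = 101.100000, DF = 0.824380, PV = 83.344866
Price P = sum_t PV_t = 92.344790
Macaulay numerator sum_t t * PV_t:
  t * PV_t at t = 0.5000: 0.539480
  t * PV_t at t = 1.0000: 1.058323
  t * PV_t at t = 1.5000: 1.557121
  t * PV_t at t = 2.0000: 2.036450
  t * PV_t at t = 2.5000: 2.496874
  t * PV_t at t = 3.0000: 2.938939
  t * PV_t at t = 3.5000: 3.363180
  t * PV_t at t = 4.0000: 3.770117
  t * PV_t at t = 4.5000: 4.160257
  t * PV_t at t = 5.0000: 416.724332
Macaulay duration D = (sum_t t * PV_t) / P = 438.645072 / 92.344790 = 4.750079

Answer: Macaulay duration = 4.7501 years


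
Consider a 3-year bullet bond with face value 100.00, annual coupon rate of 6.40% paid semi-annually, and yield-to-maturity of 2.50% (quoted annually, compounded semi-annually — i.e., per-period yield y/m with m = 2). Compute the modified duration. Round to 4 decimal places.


Coupon per period c = face * coupon_rate / m = 3.200000
Periods per year m = 2; per-period yield y/m = 0.012500
Number of cashflows N = 6
Cashflows (t years, CF_t, discount factor 1/(1+y/m)^(m*t), PV):
  t = 0.5000: CF_t = 3.200000, DF = 0.987654, PV = 3.160494
  t = 1.0000: CF_t = 3.200000, DF = 0.975461, PV = 3.121475
  t = 1.5000: CF_t = 3.200000, DF = 0.963418, PV = 3.082939
  t = 2.0000: CF_t = 3.200000, DF = 0.951524, PV = 3.044878
  t = 2.5000: CF_t = 3.200000, DF = 0.939777, PV = 3.007287
  t = 3.0000: CF_t = 103.200000, DF = 0.928175, PV = 95.787647
Price P = sum_t PV_t = 111.204719
First compute Macaulay numerator sum_t t * PV_t:
  t * PV_t at t = 0.5000: 1.580247
  t * PV_t at t = 1.0000: 3.121475
  t * PV_t at t = 1.5000: 4.624408
  t * PV_t at t = 2.0000: 6.089755
  t * PV_t at t = 2.5000: 7.518216
  t * PV_t at t = 3.0000: 287.362942
Macaulay duration D = 310.297044 / 111.204719 = 2.790323
Modified duration = D / (1 + y/m) = 2.790323 / (1 + 0.012500) = 2.755874

Answer: Modified duration = 2.7559


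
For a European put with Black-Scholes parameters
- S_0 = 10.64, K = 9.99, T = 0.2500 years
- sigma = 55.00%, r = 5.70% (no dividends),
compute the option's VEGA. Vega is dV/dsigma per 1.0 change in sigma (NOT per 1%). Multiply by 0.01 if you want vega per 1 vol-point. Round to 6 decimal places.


d1 = 0.4185396046; d2 = 0.1435396046
phi(d1) = 0.3654863913; exp(-qT) = 1.0000000000; exp(-rT) = 0.9858510507
Vega = S * exp(-qT) * phi(d1) * sqrt(T) = 10.6400 * 1.0000000000 * 0.3654863913 * 0.5000000000 = 1.944388

Answer: Vega = 1.944388


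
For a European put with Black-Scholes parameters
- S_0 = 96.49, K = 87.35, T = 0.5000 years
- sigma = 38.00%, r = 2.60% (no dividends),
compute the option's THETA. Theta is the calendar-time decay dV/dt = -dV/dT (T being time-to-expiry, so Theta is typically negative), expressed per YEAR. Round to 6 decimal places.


d1 = 0.5530927443; d2 = 0.2843921675
phi(d1) = 0.3423593628; exp(-qT) = 1.0000000000; exp(-rT) = 0.9870841350
Theta = -S*exp(-qT)*phi(d1)*sigma/(2*sqrt(T)) + r*K*exp(-rT)*N(-d2) - q*S*exp(-qT)*N(-d1)
N(-d1) = 0.2900999524; N(-d2) = 0.3880549304; sqrt(T) = 0.7071067812
Term 1 = -96.4900 * 1.0000000000 * 0.3423593628 * 0.3800 / (2 * 0.7071067812) = -8.8763233518
Term 2 = 0.0260 * 87.3500 * 0.9870841350 * 0.3880549304 = 0.8699286514
Term 3 = 0 (no dividend yield, q = 0)
Theta = -8.8763233518 + (0.8699286514) + (0.0000000000) = -8.006395

Answer: Theta = -8.006395


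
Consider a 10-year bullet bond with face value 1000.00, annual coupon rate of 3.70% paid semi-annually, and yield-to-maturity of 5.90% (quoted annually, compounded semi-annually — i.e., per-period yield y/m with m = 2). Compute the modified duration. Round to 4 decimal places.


Answer: Modified duration = 8.0321

Derivation:
Coupon per period c = face * coupon_rate / m = 18.500000
Periods per year m = 2; per-period yield y/m = 0.029500
Number of cashflows N = 20
Cashflows (t years, CF_t, discount factor 1/(1+y/m)^(m*t), PV):
  t = 0.5000: CF_t = 18.500000, DF = 0.971345, PV = 17.969888
  t = 1.0000: CF_t = 18.500000, DF = 0.943512, PV = 17.454967
  t = 1.5000: CF_t = 18.500000, DF = 0.916476, PV = 16.954800
  t = 2.0000: CF_t = 18.500000, DF = 0.890214, PV = 16.468966
  t = 2.5000: CF_t = 18.500000, DF = 0.864706, PV = 15.997053
  t = 3.0000: CF_t = 18.500000, DF = 0.839928, PV = 15.538662
  t = 3.5000: CF_t = 18.500000, DF = 0.815860, PV = 15.093407
  t = 4.0000: CF_t = 18.500000, DF = 0.792482, PV = 14.660910
  t = 4.5000: CF_t = 18.500000, DF = 0.769773, PV = 14.240806
  t = 5.0000: CF_t = 18.500000, DF = 0.747716, PV = 13.832740
  t = 5.5000: CF_t = 18.500000, DF = 0.726290, PV = 13.436367
  t = 6.0000: CF_t = 18.500000, DF = 0.705479, PV = 13.051352
  t = 6.5000: CF_t = 18.500000, DF = 0.685263, PV = 12.677370
  t = 7.0000: CF_t = 18.500000, DF = 0.665627, PV = 12.314104
  t = 7.5000: CF_t = 18.500000, DF = 0.646554, PV = 11.961247
  t = 8.0000: CF_t = 18.500000, DF = 0.628027, PV = 11.618501
  t = 8.5000: CF_t = 18.500000, DF = 0.610031, PV = 11.285577
  t = 9.0000: CF_t = 18.500000, DF = 0.592551, PV = 10.962192
  t = 9.5000: CF_t = 18.500000, DF = 0.575572, PV = 10.648074
  t = 10.0000: CF_t = 1018.500000, DF = 0.559079, PV = 569.421701
Price P = sum_t PV_t = 835.588684
First compute Macaulay numerator sum_t t * PV_t:
  t * PV_t at t = 0.5000: 8.984944
  t * PV_t at t = 1.0000: 17.454967
  t * PV_t at t = 1.5000: 25.432200
  t * PV_t at t = 2.0000: 32.937931
  t * PV_t at t = 2.5000: 39.992632
  t * PV_t at t = 3.0000: 46.615986
  t * PV_t at t = 3.5000: 52.826923
  t * PV_t at t = 4.0000: 58.643639
  t * PV_t at t = 4.5000: 64.083627
  t * PV_t at t = 5.0000: 69.163701
  t * PV_t at t = 5.5000: 73.900020
  t * PV_t at t = 6.0000: 78.308115
  t * PV_t at t = 6.5000: 82.402905
  t * PV_t at t = 7.0000: 86.198728
  t * PV_t at t = 7.5000: 89.709354
  t * PV_t at t = 8.0000: 92.948011
  t * PV_t at t = 8.5000: 95.927403
  t * PV_t at t = 9.0000: 98.659730
  t * PV_t at t = 9.5000: 101.156703
  t * PV_t at t = 10.0000: 5694.217009
Macaulay duration D = 6909.564527 / 835.588684 = 8.269098
Modified duration = D / (1 + y/m) = 8.269098 / (1 + 0.029500) = 8.032149


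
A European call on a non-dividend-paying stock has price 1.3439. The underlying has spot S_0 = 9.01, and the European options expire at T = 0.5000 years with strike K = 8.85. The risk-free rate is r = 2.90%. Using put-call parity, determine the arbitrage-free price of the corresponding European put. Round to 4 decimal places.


Put-call parity: C - P = S_0 * exp(-qT) - K * exp(-rT).
S_0 * exp(-qT) = 9.0100 * 1.00000000 = 9.01000000
K * exp(-rT) = 8.8500 * 0.98560462 = 8.72260088
P = C - S*exp(-qT) + K*exp(-rT)
P = 1.3439 - 9.01000000 + 8.72260088 = 1.0565

Answer: Put price = 1.0565


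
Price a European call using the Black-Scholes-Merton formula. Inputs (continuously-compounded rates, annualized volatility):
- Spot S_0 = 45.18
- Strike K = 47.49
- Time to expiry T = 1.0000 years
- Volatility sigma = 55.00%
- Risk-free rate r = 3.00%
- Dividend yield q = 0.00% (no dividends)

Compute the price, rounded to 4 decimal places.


Answer: Price = 9.4410

Derivation:
d1 = (ln(S/K) + (r - q + 0.5*sigma^2) * T) / (sigma * sqrt(T)) = 0.23888245
d2 = d1 - sigma * sqrt(T) = -0.31111755
exp(-rT) = 0.97044553; exp(-qT) = 1.00000000
C = S_0 * exp(-qT) * N(d1) - K * exp(-rT) * N(d2)
N(d1) = 0.59440163; N(d2) = 0.37785563
C = 45.1800 * 1.00000000 * 0.59440163 - 47.4900 * 0.97044553 * 0.37785563 = 9.4410


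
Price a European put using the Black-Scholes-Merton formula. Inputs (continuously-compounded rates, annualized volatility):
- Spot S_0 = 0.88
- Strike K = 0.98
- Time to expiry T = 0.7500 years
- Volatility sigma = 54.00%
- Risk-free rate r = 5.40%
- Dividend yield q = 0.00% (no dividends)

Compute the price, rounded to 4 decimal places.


d1 = (ln(S/K) + (r - q + 0.5*sigma^2) * T) / (sigma * sqrt(T)) = 0.09027906
d2 = d1 - sigma * sqrt(T) = -0.37737466
exp(-rT) = 0.96030916; exp(-qT) = 1.00000000
P = K * exp(-rT) * N(-d2) - S_0 * exp(-qT) * N(-d1)
N(-d1) = 0.46403273; N(-d2) = 0.64705240
P = 0.9800 * 0.96030916 * 0.64705240 - 0.8800 * 1.00000000 * 0.46403273 = 0.2006

Answer: Price = 0.2006


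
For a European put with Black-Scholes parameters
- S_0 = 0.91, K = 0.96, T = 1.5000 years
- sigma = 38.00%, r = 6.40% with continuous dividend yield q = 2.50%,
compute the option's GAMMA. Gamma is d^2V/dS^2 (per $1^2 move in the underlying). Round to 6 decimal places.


d1 = 0.2434692140; d2 = -0.2219338371
phi(d1) = 0.3872916848; exp(-qT) = 0.9631944177; exp(-rT) = 0.9084640161
Gamma = exp(-qT) * phi(d1) / (S * sigma * sqrt(T)) = 0.9631944177 * 0.3872916848 / (0.9100 * 0.3800 * 1.2247448714) = 0.880809

Answer: Gamma = 0.880809


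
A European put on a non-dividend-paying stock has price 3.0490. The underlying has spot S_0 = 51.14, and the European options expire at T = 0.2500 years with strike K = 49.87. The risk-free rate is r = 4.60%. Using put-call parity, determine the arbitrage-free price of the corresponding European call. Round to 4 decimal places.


Put-call parity: C - P = S_0 * exp(-qT) - K * exp(-rT).
S_0 * exp(-qT) = 51.1400 * 1.00000000 = 51.14000000
K * exp(-rT) = 49.8700 * 0.98856587 = 49.29978005
C = P + S*exp(-qT) - K*exp(-rT)
C = 3.0490 + 51.14000000 - 49.29978005 = 4.8892

Answer: Call price = 4.8892


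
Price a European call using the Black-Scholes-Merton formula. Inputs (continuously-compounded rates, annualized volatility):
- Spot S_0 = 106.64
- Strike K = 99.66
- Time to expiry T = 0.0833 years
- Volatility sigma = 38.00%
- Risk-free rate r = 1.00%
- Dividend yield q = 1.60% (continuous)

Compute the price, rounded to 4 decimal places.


Answer: Price = 8.7855

Derivation:
d1 = (ln(S/K) + (r - q + 0.5*sigma^2) * T) / (sigma * sqrt(T)) = 0.66750858
d2 = d1 - sigma * sqrt(T) = 0.55783397
exp(-rT) = 0.99916735; exp(-qT) = 0.99866809
C = S_0 * exp(-qT) * N(d1) - K * exp(-rT) * N(d2)
N(d1) = 0.74777633; N(d2) = 0.71152112
C = 106.6400 * 0.99866809 * 0.74777633 - 99.6600 * 0.99916735 * 0.71152112 = 8.7855


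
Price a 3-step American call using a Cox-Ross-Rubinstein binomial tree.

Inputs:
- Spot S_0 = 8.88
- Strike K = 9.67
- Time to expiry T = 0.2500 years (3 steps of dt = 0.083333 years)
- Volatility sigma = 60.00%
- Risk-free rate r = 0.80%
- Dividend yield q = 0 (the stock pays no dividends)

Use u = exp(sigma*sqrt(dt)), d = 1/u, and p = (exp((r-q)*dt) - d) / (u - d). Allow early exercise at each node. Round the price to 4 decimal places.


Answer: Price = V(0,0) = 0.8100

Derivation:
dt = T/N = 0.083333
u = exp(sigma*sqrt(dt)) = 1.189110; d = 1/u = 0.840965
p = (exp((r-q)*dt) - d) / (u - d) = 0.458722
Discount per step: exp(-r*dt) = 0.999334
Stock lattice S(k, i) with i counting down-moves:
  k=0: S(0,0) = 8.8800
  k=1: S(1,0) = 10.5593; S(1,1) = 7.4678
  k=2: S(2,0) = 12.5562; S(2,1) = 8.8800; S(2,2) = 6.2801
  k=3: S(3,0) = 14.9307; S(3,1) = 10.5593; S(3,2) = 7.4678; S(3,3) = 5.2814
Terminal payoffs V(N, i) = max(S_T - K, 0):
  V(3,0) = 5.260660; V(3,1) = 0.889296; V(3,2) = 0.000000; V(3,3) = 0.000000
Backward induction: V(k, i) = exp(-r*dt) * [p * V(k+1, i) + (1-p) * V(k+1, i+1)]; then take max(V_cont, immediate exercise) for American.
  V(2,0) = exp(-r*dt) * [p*5.260660 + (1-p)*0.889296] = 2.892609; exercise = 2.886164; V(2,0) = max -> 2.892609
  V(2,1) = exp(-r*dt) * [p*0.889296 + (1-p)*0.000000] = 0.407668; exercise = 0.000000; V(2,1) = max -> 0.407668
  V(2,2) = exp(-r*dt) * [p*0.000000 + (1-p)*0.000000] = 0.000000; exercise = 0.000000; V(2,2) = max -> 0.000000
  V(1,0) = exp(-r*dt) * [p*2.892609 + (1-p)*0.407668] = 1.546534; exercise = 0.889296; V(1,0) = max -> 1.546534
  V(1,1) = exp(-r*dt) * [p*0.407668 + (1-p)*0.000000] = 0.186882; exercise = 0.000000; V(1,1) = max -> 0.186882
  V(0,0) = exp(-r*dt) * [p*1.546534 + (1-p)*0.186882] = 0.810044; exercise = 0.000000; V(0,0) = max -> 0.810044


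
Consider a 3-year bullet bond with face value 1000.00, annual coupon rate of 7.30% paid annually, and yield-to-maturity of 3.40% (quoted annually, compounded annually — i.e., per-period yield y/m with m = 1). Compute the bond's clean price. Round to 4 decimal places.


Coupon per period c = face * coupon_rate / m = 73.000000
Periods per year m = 1; per-period yield y/m = 0.034000
Number of cashflows N = 3
Cashflows (t years, CF_t, discount factor 1/(1+y/m)^(m*t), PV):
  t = 1.0000: CF_t = 73.000000, DF = 0.967118, PV = 70.599613
  t = 2.0000: CF_t = 73.000000, DF = 0.935317, PV = 68.278156
  t = 3.0000: CF_t = 1073.000000, DF = 0.904562, PV = 970.595125
Price P = sum_t PV_t = 1109.472894

Answer: Price = 1109.4729


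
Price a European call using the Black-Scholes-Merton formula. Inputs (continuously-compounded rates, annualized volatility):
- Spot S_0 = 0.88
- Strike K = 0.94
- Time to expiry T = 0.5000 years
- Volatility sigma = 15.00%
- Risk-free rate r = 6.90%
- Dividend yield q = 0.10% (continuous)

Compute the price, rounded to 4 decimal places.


d1 = (ln(S/K) + (r - q + 0.5*sigma^2) * T) / (sigma * sqrt(T)) = -0.24826960
d2 = d1 - sigma * sqrt(T) = -0.35433562
exp(-rT) = 0.96608834; exp(-qT) = 0.99950012
C = S_0 * exp(-qT) * N(d1) - K * exp(-rT) * N(d2)
N(d1) = 0.40196291; N(d2) = 0.36154369
C = 0.8800 * 0.99950012 * 0.40196291 - 0.9400 * 0.96608834 * 0.36154369 = 0.0252

Answer: Price = 0.0252


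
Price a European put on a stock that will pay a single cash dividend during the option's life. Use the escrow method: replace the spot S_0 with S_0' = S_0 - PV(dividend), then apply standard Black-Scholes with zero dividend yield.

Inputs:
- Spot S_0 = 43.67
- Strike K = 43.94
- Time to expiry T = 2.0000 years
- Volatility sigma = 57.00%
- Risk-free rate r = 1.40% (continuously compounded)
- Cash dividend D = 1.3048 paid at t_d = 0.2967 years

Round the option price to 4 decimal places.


PV(D) = D * exp(-r * t_d) = 1.3048 * 0.99585482 = 1.29939136
S_0' = S_0 - PV(D) = 43.6700 - 1.29939136 = 42.37060864
d1 = (ln(S_0'/K) + (r + sigma^2/2)*T) / (sigma*sqrt(T)) = 0.39266739
d2 = d1 - sigma*sqrt(T) = -0.41343434
exp(-rT) = 0.97238837
N(-d1) = 0.34728258; N(-d2) = 0.66035579
P = K * exp(-rT) * N(-d2) - S_0' * N(-d1) = 43.9400 * 0.97238837 * 0.66035579 - 42.37060864 * 0.34728258 = 13.5003

Answer: Price = 13.5003


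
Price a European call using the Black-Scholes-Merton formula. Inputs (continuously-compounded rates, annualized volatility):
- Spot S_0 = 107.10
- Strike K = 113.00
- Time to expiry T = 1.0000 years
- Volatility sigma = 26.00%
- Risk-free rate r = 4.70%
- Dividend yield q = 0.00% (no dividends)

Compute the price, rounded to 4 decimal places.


d1 = (ln(S/K) + (r - q + 0.5*sigma^2) * T) / (sigma * sqrt(T)) = 0.10451984
d2 = d1 - sigma * sqrt(T) = -0.15548016
exp(-rT) = 0.95408740; exp(-qT) = 1.00000000
C = S_0 * exp(-qT) * N(d1) - K * exp(-rT) * N(d2)
N(d1) = 0.54162159; N(d2) = 0.43822140
C = 107.1000 * 1.00000000 * 0.54162159 - 113.0000 * 0.95408740 * 0.43822140 = 10.7622

Answer: Price = 10.7622


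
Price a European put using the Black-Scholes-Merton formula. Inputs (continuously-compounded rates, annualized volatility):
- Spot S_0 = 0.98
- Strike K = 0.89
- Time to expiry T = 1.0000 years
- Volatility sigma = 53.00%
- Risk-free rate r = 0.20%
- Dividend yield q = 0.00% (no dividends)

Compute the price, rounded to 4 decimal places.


d1 = (ln(S/K) + (r - q + 0.5*sigma^2) * T) / (sigma * sqrt(T)) = 0.45053039
d2 = d1 - sigma * sqrt(T) = -0.07946961
exp(-rT) = 0.99800200; exp(-qT) = 1.00000000
P = K * exp(-rT) * N(-d2) - S_0 * exp(-qT) * N(-d1)
N(-d1) = 0.32616402; N(-d2) = 0.53167045
P = 0.8900 * 0.99800200 * 0.53167045 - 0.9800 * 1.00000000 * 0.32616402 = 0.1526

Answer: Price = 0.1526


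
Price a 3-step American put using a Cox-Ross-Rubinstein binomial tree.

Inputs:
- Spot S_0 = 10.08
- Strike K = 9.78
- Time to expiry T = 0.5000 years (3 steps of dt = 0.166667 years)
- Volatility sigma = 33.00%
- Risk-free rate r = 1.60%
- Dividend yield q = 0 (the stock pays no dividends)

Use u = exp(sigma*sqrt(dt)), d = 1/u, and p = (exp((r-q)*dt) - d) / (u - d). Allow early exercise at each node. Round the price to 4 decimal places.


dt = T/N = 0.166667
u = exp(sigma*sqrt(dt)) = 1.144219; d = 1/u = 0.873959
p = (exp((r-q)*dt) - d) / (u - d) = 0.476251
Discount per step: exp(-r*dt) = 0.997337
Stock lattice S(k, i) with i counting down-moves:
  k=0: S(0,0) = 10.0800
  k=1: S(1,0) = 11.5337; S(1,1) = 8.8095
  k=2: S(2,0) = 13.1971; S(2,1) = 10.0800; S(2,2) = 7.6991
  k=3: S(3,0) = 15.1004; S(3,1) = 11.5337; S(3,2) = 8.8095; S(3,3) = 6.7287
Terminal payoffs V(N, i) = max(K - S_T, 0):
  V(3,0) = 0.000000; V(3,1) = 0.000000; V(3,2) = 0.970494; V(3,3) = 3.051263
Backward induction: V(k, i) = exp(-r*dt) * [p * V(k+1, i) + (1-p) * V(k+1, i+1)]; then take max(V_cont, immediate exercise) for American.
  V(2,0) = exp(-r*dt) * [p*0.000000 + (1-p)*0.000000] = 0.000000; exercise = 0.000000; V(2,0) = max -> 0.000000
  V(2,1) = exp(-r*dt) * [p*0.000000 + (1-p)*0.970494] = 0.506942; exercise = 0.000000; V(2,1) = max -> 0.506942
  V(2,2) = exp(-r*dt) * [p*0.970494 + (1-p)*3.051263] = 2.054809; exercise = 2.080854; V(2,2) = max -> 2.080854
  V(1,0) = exp(-r*dt) * [p*0.000000 + (1-p)*0.506942] = 0.264804; exercise = 0.000000; V(1,0) = max -> 0.264804
  V(1,1) = exp(-r*dt) * [p*0.506942 + (1-p)*2.080854] = 1.327732; exercise = 0.970494; V(1,1) = max -> 1.327732
  V(0,0) = exp(-r*dt) * [p*0.264804 + (1-p)*1.327732] = 0.819324; exercise = 0.000000; V(0,0) = max -> 0.819324

Answer: Price = V(0,0) = 0.8193
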